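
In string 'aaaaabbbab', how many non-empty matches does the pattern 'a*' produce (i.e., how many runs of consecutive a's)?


Pattern 'a*' matches zero or more a's. We want non-empty runs of consecutive a's.
String: 'aaaaabbbab'
Walking through the string to find runs of a's:
  Run 1: positions 0-4 -> 'aaaaa'
  Run 2: positions 8-8 -> 'a'
Non-empty runs found: ['aaaaa', 'a']
Count: 2

2


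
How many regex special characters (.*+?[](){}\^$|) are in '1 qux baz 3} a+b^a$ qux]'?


Regex special characters are: . * + ? [ ] ( ) { } \ ^ $ |
Scanning '1 qux baz 3} a+b^a$ qux]':
  pos 11: '}' -> SPECIAL
  pos 14: '+' -> SPECIAL
  pos 16: '^' -> SPECIAL
  pos 18: '$' -> SPECIAL
  pos 23: ']' -> SPECIAL
Special chars found: ['}', '+', '^', '$', ']']
Total: 5

5


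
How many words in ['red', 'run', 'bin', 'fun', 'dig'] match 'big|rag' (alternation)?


Alternation 'big|rag' matches either 'big' or 'rag'.
Checking each word:
  'red' -> no
  'run' -> no
  'bin' -> no
  'fun' -> no
  'dig' -> no
Matches: []
Count: 0

0


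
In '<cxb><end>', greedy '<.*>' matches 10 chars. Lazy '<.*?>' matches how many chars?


Greedy '<.*>' tries to match as MUCH as possible.
Lazy '<.*?>' tries to match as LITTLE as possible.

String: '<cxb><end>'
Greedy '<.*>' starts at first '<' and extends to the LAST '>': '<cxb><end>' (10 chars)
Lazy '<.*?>' starts at first '<' and stops at the FIRST '>': '<cxb>' (5 chars)

5


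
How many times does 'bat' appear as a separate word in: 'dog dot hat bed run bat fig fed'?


Scanning each word for exact match 'bat':
  Word 1: 'dog' -> no
  Word 2: 'dot' -> no
  Word 3: 'hat' -> no
  Word 4: 'bed' -> no
  Word 5: 'run' -> no
  Word 6: 'bat' -> MATCH
  Word 7: 'fig' -> no
  Word 8: 'fed' -> no
Total matches: 1

1


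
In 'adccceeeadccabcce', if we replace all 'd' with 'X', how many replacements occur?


re.sub('d', 'X', text) replaces every occurrence of 'd' with 'X'.
Text: 'adccceeeadccabcce'
Scanning for 'd':
  pos 1: 'd' -> replacement #1
  pos 9: 'd' -> replacement #2
Total replacements: 2

2


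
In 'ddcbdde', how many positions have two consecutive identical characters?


Looking for consecutive identical characters in 'ddcbdde':
  pos 0-1: 'd' vs 'd' -> MATCH ('dd')
  pos 1-2: 'd' vs 'c' -> different
  pos 2-3: 'c' vs 'b' -> different
  pos 3-4: 'b' vs 'd' -> different
  pos 4-5: 'd' vs 'd' -> MATCH ('dd')
  pos 5-6: 'd' vs 'e' -> different
Consecutive identical pairs: ['dd', 'dd']
Count: 2

2


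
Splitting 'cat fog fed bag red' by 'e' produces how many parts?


Splitting by 'e' breaks the string at each occurrence of the separator.
Text: 'cat fog fed bag red'
Parts after split:
  Part 1: 'cat fog f'
  Part 2: 'd bag r'
  Part 3: 'd'
Total parts: 3

3


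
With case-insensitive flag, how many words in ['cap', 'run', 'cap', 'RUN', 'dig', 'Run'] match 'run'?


Case-insensitive matching: compare each word's lowercase form to 'run'.
  'cap' -> lower='cap' -> no
  'run' -> lower='run' -> MATCH
  'cap' -> lower='cap' -> no
  'RUN' -> lower='run' -> MATCH
  'dig' -> lower='dig' -> no
  'Run' -> lower='run' -> MATCH
Matches: ['run', 'RUN', 'Run']
Count: 3

3


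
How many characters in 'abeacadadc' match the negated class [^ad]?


Negated class [^ad] matches any char NOT in {a, d}
Scanning 'abeacadadc':
  pos 0: 'a' -> no (excluded)
  pos 1: 'b' -> MATCH
  pos 2: 'e' -> MATCH
  pos 3: 'a' -> no (excluded)
  pos 4: 'c' -> MATCH
  pos 5: 'a' -> no (excluded)
  pos 6: 'd' -> no (excluded)
  pos 7: 'a' -> no (excluded)
  pos 8: 'd' -> no (excluded)
  pos 9: 'c' -> MATCH
Total matches: 4

4


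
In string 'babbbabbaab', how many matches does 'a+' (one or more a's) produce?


Pattern 'a+' matches one or more consecutive a's.
String: 'babbbabbaab'
Scanning for runs of a:
  Match 1: 'a' (length 1)
  Match 2: 'a' (length 1)
  Match 3: 'aa' (length 2)
Total matches: 3

3


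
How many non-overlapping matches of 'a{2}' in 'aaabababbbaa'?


Pattern 'a{2}' matches exactly 2 consecutive a's (greedy, non-overlapping).
String: 'aaabababbbaa'
Scanning for runs of a's:
  Run at pos 0: 'aaa' (length 3) -> 1 match(es)
  Run at pos 4: 'a' (length 1) -> 0 match(es)
  Run at pos 6: 'a' (length 1) -> 0 match(es)
  Run at pos 10: 'aa' (length 2) -> 1 match(es)
Matches found: ['aa', 'aa']
Total: 2

2


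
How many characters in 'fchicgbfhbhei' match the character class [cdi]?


Character class [cdi] matches any of: {c, d, i}
Scanning string 'fchicgbfhbhei' character by character:
  pos 0: 'f' -> no
  pos 1: 'c' -> MATCH
  pos 2: 'h' -> no
  pos 3: 'i' -> MATCH
  pos 4: 'c' -> MATCH
  pos 5: 'g' -> no
  pos 6: 'b' -> no
  pos 7: 'f' -> no
  pos 8: 'h' -> no
  pos 9: 'b' -> no
  pos 10: 'h' -> no
  pos 11: 'e' -> no
  pos 12: 'i' -> MATCH
Total matches: 4

4


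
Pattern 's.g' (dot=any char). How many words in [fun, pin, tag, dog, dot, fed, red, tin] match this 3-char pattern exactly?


Pattern 's.g' means: starts with 's', any single char, ends with 'g'.
Checking each word (must be exactly 3 chars):
  'fun' (len=3): no
  'pin' (len=3): no
  'tag' (len=3): no
  'dog' (len=3): no
  'dot' (len=3): no
  'fed' (len=3): no
  'red' (len=3): no
  'tin' (len=3): no
Matching words: []
Total: 0

0


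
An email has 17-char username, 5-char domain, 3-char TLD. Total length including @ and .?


An email address has format: username@domain.tld
Username length: 17
'@' character: 1
Domain length: 5
'.' character: 1
TLD length: 3
Total = 17 + 1 + 5 + 1 + 3 = 27

27


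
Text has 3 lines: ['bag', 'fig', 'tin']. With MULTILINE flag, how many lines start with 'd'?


With MULTILINE flag, ^ matches the start of each line.
Lines: ['bag', 'fig', 'tin']
Checking which lines start with 'd':
  Line 1: 'bag' -> no
  Line 2: 'fig' -> no
  Line 3: 'tin' -> no
Matching lines: []
Count: 0

0


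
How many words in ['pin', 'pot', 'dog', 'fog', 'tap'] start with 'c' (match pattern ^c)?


Pattern ^c anchors to start of word. Check which words begin with 'c':
  'pin' -> no
  'pot' -> no
  'dog' -> no
  'fog' -> no
  'tap' -> no
Matching words: []
Count: 0

0


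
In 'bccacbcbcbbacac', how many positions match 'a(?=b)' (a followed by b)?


Lookahead 'a(?=b)' matches 'a' only when followed by 'b'.
String: 'bccacbcbcbbacac'
Checking each position where char is 'a':
  pos 3: 'a' -> no (next='c')
  pos 11: 'a' -> no (next='c')
  pos 13: 'a' -> no (next='c')
Matching positions: []
Count: 0

0


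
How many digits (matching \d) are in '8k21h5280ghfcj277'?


\d matches any digit 0-9.
Scanning '8k21h5280ghfcj277':
  pos 0: '8' -> DIGIT
  pos 2: '2' -> DIGIT
  pos 3: '1' -> DIGIT
  pos 5: '5' -> DIGIT
  pos 6: '2' -> DIGIT
  pos 7: '8' -> DIGIT
  pos 8: '0' -> DIGIT
  pos 14: '2' -> DIGIT
  pos 15: '7' -> DIGIT
  pos 16: '7' -> DIGIT
Digits found: ['8', '2', '1', '5', '2', '8', '0', '2', '7', '7']
Total: 10

10


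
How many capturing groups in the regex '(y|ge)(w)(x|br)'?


To count capturing groups, count each '(' that starts a group.
Pattern: '(y|ge)(w)(x|br)'
Walking through the pattern:
  Position 0: '(' -> group #1
  Position 6: '(' -> group #2
  Position 9: '(' -> group #3
Total capturing groups: 3

3


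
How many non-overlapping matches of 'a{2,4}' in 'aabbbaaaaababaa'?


Pattern 'a{2,4}' matches between 2 and 4 consecutive a's (greedy).
String: 'aabbbaaaaababaa'
Finding runs of a's and applying greedy matching:
  Run at pos 0: 'aa' (length 2)
  Run at pos 5: 'aaaaa' (length 5)
  Run at pos 11: 'a' (length 1)
  Run at pos 13: 'aa' (length 2)
Matches: ['aa', 'aaaa', 'aa']
Count: 3

3


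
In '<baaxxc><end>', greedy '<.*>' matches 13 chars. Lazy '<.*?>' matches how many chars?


Greedy '<.*>' tries to match as MUCH as possible.
Lazy '<.*?>' tries to match as LITTLE as possible.

String: '<baaxxc><end>'
Greedy '<.*>' starts at first '<' and extends to the LAST '>': '<baaxxc><end>' (13 chars)
Lazy '<.*?>' starts at first '<' and stops at the FIRST '>': '<baaxxc>' (8 chars)

8


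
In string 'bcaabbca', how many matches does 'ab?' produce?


Pattern 'ab?' matches 'a' optionally followed by 'b'.
String: 'bcaabbca'
Scanning left to right for 'a' then checking next char:
  Match 1: 'a' (a not followed by b)
  Match 2: 'ab' (a followed by b)
  Match 3: 'a' (a not followed by b)
Total matches: 3

3


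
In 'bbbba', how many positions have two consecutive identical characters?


Looking for consecutive identical characters in 'bbbba':
  pos 0-1: 'b' vs 'b' -> MATCH ('bb')
  pos 1-2: 'b' vs 'b' -> MATCH ('bb')
  pos 2-3: 'b' vs 'b' -> MATCH ('bb')
  pos 3-4: 'b' vs 'a' -> different
Consecutive identical pairs: ['bb', 'bb', 'bb']
Count: 3

3


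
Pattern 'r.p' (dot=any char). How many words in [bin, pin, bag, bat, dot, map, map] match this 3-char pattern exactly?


Pattern 'r.p' means: starts with 'r', any single char, ends with 'p'.
Checking each word (must be exactly 3 chars):
  'bin' (len=3): no
  'pin' (len=3): no
  'bag' (len=3): no
  'bat' (len=3): no
  'dot' (len=3): no
  'map' (len=3): no
  'map' (len=3): no
Matching words: []
Total: 0

0


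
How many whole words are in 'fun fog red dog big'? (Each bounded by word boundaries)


Word boundaries (\b) mark the start/end of each word.
Text: 'fun fog red dog big'
Splitting by whitespace:
  Word 1: 'fun'
  Word 2: 'fog'
  Word 3: 'red'
  Word 4: 'dog'
  Word 5: 'big'
Total whole words: 5

5


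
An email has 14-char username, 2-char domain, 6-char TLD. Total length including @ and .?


An email address has format: username@domain.tld
Username length: 14
'@' character: 1
Domain length: 2
'.' character: 1
TLD length: 6
Total = 14 + 1 + 2 + 1 + 6 = 24

24


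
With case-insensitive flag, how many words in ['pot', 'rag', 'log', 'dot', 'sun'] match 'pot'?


Case-insensitive matching: compare each word's lowercase form to 'pot'.
  'pot' -> lower='pot' -> MATCH
  'rag' -> lower='rag' -> no
  'log' -> lower='log' -> no
  'dot' -> lower='dot' -> no
  'sun' -> lower='sun' -> no
Matches: ['pot']
Count: 1

1


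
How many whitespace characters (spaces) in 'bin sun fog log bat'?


\s matches whitespace characters (spaces, tabs, etc.).
Text: 'bin sun fog log bat'
This text has 5 words separated by spaces.
Number of spaces = number of words - 1 = 5 - 1 = 4

4


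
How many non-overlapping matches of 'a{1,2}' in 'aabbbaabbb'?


Pattern 'a{1,2}' matches between 1 and 2 consecutive a's (greedy).
String: 'aabbbaabbb'
Finding runs of a's and applying greedy matching:
  Run at pos 0: 'aa' (length 2)
  Run at pos 5: 'aa' (length 2)
Matches: ['aa', 'aa']
Count: 2

2


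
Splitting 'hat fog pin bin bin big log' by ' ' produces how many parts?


Splitting by ' ' breaks the string at each occurrence of the separator.
Text: 'hat fog pin bin bin big log'
Parts after split:
  Part 1: 'hat'
  Part 2: 'fog'
  Part 3: 'pin'
  Part 4: 'bin'
  Part 5: 'bin'
  Part 6: 'big'
  Part 7: 'log'
Total parts: 7

7


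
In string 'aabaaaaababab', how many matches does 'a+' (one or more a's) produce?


Pattern 'a+' matches one or more consecutive a's.
String: 'aabaaaaababab'
Scanning for runs of a:
  Match 1: 'aa' (length 2)
  Match 2: 'aaaaa' (length 5)
  Match 3: 'a' (length 1)
  Match 4: 'a' (length 1)
Total matches: 4

4


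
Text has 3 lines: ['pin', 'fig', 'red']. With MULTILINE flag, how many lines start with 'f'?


With MULTILINE flag, ^ matches the start of each line.
Lines: ['pin', 'fig', 'red']
Checking which lines start with 'f':
  Line 1: 'pin' -> no
  Line 2: 'fig' -> MATCH
  Line 3: 'red' -> no
Matching lines: ['fig']
Count: 1

1


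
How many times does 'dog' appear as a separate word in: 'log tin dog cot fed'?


Scanning each word for exact match 'dog':
  Word 1: 'log' -> no
  Word 2: 'tin' -> no
  Word 3: 'dog' -> MATCH
  Word 4: 'cot' -> no
  Word 5: 'fed' -> no
Total matches: 1

1


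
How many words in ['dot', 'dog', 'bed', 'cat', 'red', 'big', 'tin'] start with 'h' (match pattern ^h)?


Pattern ^h anchors to start of word. Check which words begin with 'h':
  'dot' -> no
  'dog' -> no
  'bed' -> no
  'cat' -> no
  'red' -> no
  'big' -> no
  'tin' -> no
Matching words: []
Count: 0

0


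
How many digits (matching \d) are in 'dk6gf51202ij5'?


\d matches any digit 0-9.
Scanning 'dk6gf51202ij5':
  pos 2: '6' -> DIGIT
  pos 5: '5' -> DIGIT
  pos 6: '1' -> DIGIT
  pos 7: '2' -> DIGIT
  pos 8: '0' -> DIGIT
  pos 9: '2' -> DIGIT
  pos 12: '5' -> DIGIT
Digits found: ['6', '5', '1', '2', '0', '2', '5']
Total: 7

7


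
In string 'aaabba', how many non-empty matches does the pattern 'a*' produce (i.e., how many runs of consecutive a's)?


Pattern 'a*' matches zero or more a's. We want non-empty runs of consecutive a's.
String: 'aaabba'
Walking through the string to find runs of a's:
  Run 1: positions 0-2 -> 'aaa'
  Run 2: positions 5-5 -> 'a'
Non-empty runs found: ['aaa', 'a']
Count: 2

2


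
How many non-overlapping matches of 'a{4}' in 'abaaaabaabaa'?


Pattern 'a{4}' matches exactly 4 consecutive a's (greedy, non-overlapping).
String: 'abaaaabaabaa'
Scanning for runs of a's:
  Run at pos 0: 'a' (length 1) -> 0 match(es)
  Run at pos 2: 'aaaa' (length 4) -> 1 match(es)
  Run at pos 7: 'aa' (length 2) -> 0 match(es)
  Run at pos 10: 'aa' (length 2) -> 0 match(es)
Matches found: ['aaaa']
Total: 1

1


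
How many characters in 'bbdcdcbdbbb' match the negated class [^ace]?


Negated class [^ace] matches any char NOT in {a, c, e}
Scanning 'bbdcdcbdbbb':
  pos 0: 'b' -> MATCH
  pos 1: 'b' -> MATCH
  pos 2: 'd' -> MATCH
  pos 3: 'c' -> no (excluded)
  pos 4: 'd' -> MATCH
  pos 5: 'c' -> no (excluded)
  pos 6: 'b' -> MATCH
  pos 7: 'd' -> MATCH
  pos 8: 'b' -> MATCH
  pos 9: 'b' -> MATCH
  pos 10: 'b' -> MATCH
Total matches: 9

9


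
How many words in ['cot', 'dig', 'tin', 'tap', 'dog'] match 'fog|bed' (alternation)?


Alternation 'fog|bed' matches either 'fog' or 'bed'.
Checking each word:
  'cot' -> no
  'dig' -> no
  'tin' -> no
  'tap' -> no
  'dog' -> no
Matches: []
Count: 0

0


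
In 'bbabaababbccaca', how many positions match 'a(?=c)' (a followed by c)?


Lookahead 'a(?=c)' matches 'a' only when followed by 'c'.
String: 'bbabaababbccaca'
Checking each position where char is 'a':
  pos 2: 'a' -> no (next='b')
  pos 4: 'a' -> no (next='a')
  pos 5: 'a' -> no (next='b')
  pos 7: 'a' -> no (next='b')
  pos 12: 'a' -> MATCH (next='c')
Matching positions: [12]
Count: 1

1


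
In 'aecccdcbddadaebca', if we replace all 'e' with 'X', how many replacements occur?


re.sub('e', 'X', text) replaces every occurrence of 'e' with 'X'.
Text: 'aecccdcbddadaebca'
Scanning for 'e':
  pos 1: 'e' -> replacement #1
  pos 13: 'e' -> replacement #2
Total replacements: 2

2


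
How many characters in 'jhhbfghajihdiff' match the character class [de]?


Character class [de] matches any of: {d, e}
Scanning string 'jhhbfghajihdiff' character by character:
  pos 0: 'j' -> no
  pos 1: 'h' -> no
  pos 2: 'h' -> no
  pos 3: 'b' -> no
  pos 4: 'f' -> no
  pos 5: 'g' -> no
  pos 6: 'h' -> no
  pos 7: 'a' -> no
  pos 8: 'j' -> no
  pos 9: 'i' -> no
  pos 10: 'h' -> no
  pos 11: 'd' -> MATCH
  pos 12: 'i' -> no
  pos 13: 'f' -> no
  pos 14: 'f' -> no
Total matches: 1

1


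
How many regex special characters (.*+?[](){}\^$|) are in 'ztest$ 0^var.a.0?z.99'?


Regex special characters are: . * + ? [ ] ( ) { } \ ^ $ |
Scanning 'ztest$ 0^var.a.0?z.99':
  pos 5: '$' -> SPECIAL
  pos 8: '^' -> SPECIAL
  pos 12: '.' -> SPECIAL
  pos 14: '.' -> SPECIAL
  pos 16: '?' -> SPECIAL
  pos 18: '.' -> SPECIAL
Special chars found: ['$', '^', '.', '.', '?', '.']
Total: 6

6


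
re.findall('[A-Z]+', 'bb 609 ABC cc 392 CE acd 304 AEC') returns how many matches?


Pattern '[A-Z]+' finds one or more uppercase letters.
Text: 'bb 609 ABC cc 392 CE acd 304 AEC'
Scanning for matches:
  Match 1: 'ABC'
  Match 2: 'CE'
  Match 3: 'AEC'
Total matches: 3

3


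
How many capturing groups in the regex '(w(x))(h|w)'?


To count capturing groups, count each '(' that starts a group.
Pattern: '(w(x))(h|w)'
Walking through the pattern:
  Position 0: '(' -> group #1
  Position 2: '(' -> group #2
  Position 6: '(' -> group #3
Total capturing groups: 3

3


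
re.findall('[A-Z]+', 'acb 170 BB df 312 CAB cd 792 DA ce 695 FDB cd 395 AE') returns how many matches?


Pattern '[A-Z]+' finds one or more uppercase letters.
Text: 'acb 170 BB df 312 CAB cd 792 DA ce 695 FDB cd 395 AE'
Scanning for matches:
  Match 1: 'BB'
  Match 2: 'CAB'
  Match 3: 'DA'
  Match 4: 'FDB'
  Match 5: 'AE'
Total matches: 5

5


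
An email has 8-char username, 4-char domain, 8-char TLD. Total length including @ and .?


An email address has format: username@domain.tld
Username length: 8
'@' character: 1
Domain length: 4
'.' character: 1
TLD length: 8
Total = 8 + 1 + 4 + 1 + 8 = 22

22


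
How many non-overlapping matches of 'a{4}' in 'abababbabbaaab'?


Pattern 'a{4}' matches exactly 4 consecutive a's (greedy, non-overlapping).
String: 'abababbabbaaab'
Scanning for runs of a's:
  Run at pos 0: 'a' (length 1) -> 0 match(es)
  Run at pos 2: 'a' (length 1) -> 0 match(es)
  Run at pos 4: 'a' (length 1) -> 0 match(es)
  Run at pos 7: 'a' (length 1) -> 0 match(es)
  Run at pos 10: 'aaa' (length 3) -> 0 match(es)
Matches found: []
Total: 0

0


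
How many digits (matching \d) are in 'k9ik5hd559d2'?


\d matches any digit 0-9.
Scanning 'k9ik5hd559d2':
  pos 1: '9' -> DIGIT
  pos 4: '5' -> DIGIT
  pos 7: '5' -> DIGIT
  pos 8: '5' -> DIGIT
  pos 9: '9' -> DIGIT
  pos 11: '2' -> DIGIT
Digits found: ['9', '5', '5', '5', '9', '2']
Total: 6

6


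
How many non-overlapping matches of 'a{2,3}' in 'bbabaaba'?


Pattern 'a{2,3}' matches between 2 and 3 consecutive a's (greedy).
String: 'bbabaaba'
Finding runs of a's and applying greedy matching:
  Run at pos 2: 'a' (length 1)
  Run at pos 4: 'aa' (length 2)
  Run at pos 7: 'a' (length 1)
Matches: ['aa']
Count: 1

1


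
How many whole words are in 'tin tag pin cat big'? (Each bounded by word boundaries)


Word boundaries (\b) mark the start/end of each word.
Text: 'tin tag pin cat big'
Splitting by whitespace:
  Word 1: 'tin'
  Word 2: 'tag'
  Word 3: 'pin'
  Word 4: 'cat'
  Word 5: 'big'
Total whole words: 5

5


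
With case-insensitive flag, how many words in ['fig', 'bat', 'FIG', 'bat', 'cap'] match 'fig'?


Case-insensitive matching: compare each word's lowercase form to 'fig'.
  'fig' -> lower='fig' -> MATCH
  'bat' -> lower='bat' -> no
  'FIG' -> lower='fig' -> MATCH
  'bat' -> lower='bat' -> no
  'cap' -> lower='cap' -> no
Matches: ['fig', 'FIG']
Count: 2

2


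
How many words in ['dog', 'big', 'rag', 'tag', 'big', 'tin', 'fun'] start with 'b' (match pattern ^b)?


Pattern ^b anchors to start of word. Check which words begin with 'b':
  'dog' -> no
  'big' -> MATCH (starts with 'b')
  'rag' -> no
  'tag' -> no
  'big' -> MATCH (starts with 'b')
  'tin' -> no
  'fun' -> no
Matching words: ['big', 'big']
Count: 2

2


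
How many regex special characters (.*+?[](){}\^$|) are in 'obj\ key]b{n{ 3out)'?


Regex special characters are: . * + ? [ ] ( ) { } \ ^ $ |
Scanning 'obj\ key]b{n{ 3out)':
  pos 3: '\' -> SPECIAL
  pos 8: ']' -> SPECIAL
  pos 10: '{' -> SPECIAL
  pos 12: '{' -> SPECIAL
  pos 18: ')' -> SPECIAL
Special chars found: ['\\', ']', '{', '{', ')']
Total: 5

5


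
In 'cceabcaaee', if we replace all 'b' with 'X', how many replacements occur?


re.sub('b', 'X', text) replaces every occurrence of 'b' with 'X'.
Text: 'cceabcaaee'
Scanning for 'b':
  pos 4: 'b' -> replacement #1
Total replacements: 1

1


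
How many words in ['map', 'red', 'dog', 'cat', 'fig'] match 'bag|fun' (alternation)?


Alternation 'bag|fun' matches either 'bag' or 'fun'.
Checking each word:
  'map' -> no
  'red' -> no
  'dog' -> no
  'cat' -> no
  'fig' -> no
Matches: []
Count: 0

0


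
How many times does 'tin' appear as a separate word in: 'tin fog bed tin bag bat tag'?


Scanning each word for exact match 'tin':
  Word 1: 'tin' -> MATCH
  Word 2: 'fog' -> no
  Word 3: 'bed' -> no
  Word 4: 'tin' -> MATCH
  Word 5: 'bag' -> no
  Word 6: 'bat' -> no
  Word 7: 'tag' -> no
Total matches: 2

2


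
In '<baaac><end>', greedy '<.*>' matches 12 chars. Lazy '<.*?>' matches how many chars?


Greedy '<.*>' tries to match as MUCH as possible.
Lazy '<.*?>' tries to match as LITTLE as possible.

String: '<baaac><end>'
Greedy '<.*>' starts at first '<' and extends to the LAST '>': '<baaac><end>' (12 chars)
Lazy '<.*?>' starts at first '<' and stops at the FIRST '>': '<baaac>' (7 chars)

7


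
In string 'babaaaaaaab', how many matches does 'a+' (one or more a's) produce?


Pattern 'a+' matches one or more consecutive a's.
String: 'babaaaaaaab'
Scanning for runs of a:
  Match 1: 'a' (length 1)
  Match 2: 'aaaaaaa' (length 7)
Total matches: 2

2


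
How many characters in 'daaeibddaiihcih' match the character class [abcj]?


Character class [abcj] matches any of: {a, b, c, j}
Scanning string 'daaeibddaiihcih' character by character:
  pos 0: 'd' -> no
  pos 1: 'a' -> MATCH
  pos 2: 'a' -> MATCH
  pos 3: 'e' -> no
  pos 4: 'i' -> no
  pos 5: 'b' -> MATCH
  pos 6: 'd' -> no
  pos 7: 'd' -> no
  pos 8: 'a' -> MATCH
  pos 9: 'i' -> no
  pos 10: 'i' -> no
  pos 11: 'h' -> no
  pos 12: 'c' -> MATCH
  pos 13: 'i' -> no
  pos 14: 'h' -> no
Total matches: 5

5


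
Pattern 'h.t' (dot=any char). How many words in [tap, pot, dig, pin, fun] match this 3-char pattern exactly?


Pattern 'h.t' means: starts with 'h', any single char, ends with 't'.
Checking each word (must be exactly 3 chars):
  'tap' (len=3): no
  'pot' (len=3): no
  'dig' (len=3): no
  'pin' (len=3): no
  'fun' (len=3): no
Matching words: []
Total: 0

0


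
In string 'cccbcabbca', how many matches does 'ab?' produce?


Pattern 'ab?' matches 'a' optionally followed by 'b'.
String: 'cccbcabbca'
Scanning left to right for 'a' then checking next char:
  Match 1: 'ab' (a followed by b)
  Match 2: 'a' (a not followed by b)
Total matches: 2

2


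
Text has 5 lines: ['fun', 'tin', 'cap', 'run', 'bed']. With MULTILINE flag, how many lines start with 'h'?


With MULTILINE flag, ^ matches the start of each line.
Lines: ['fun', 'tin', 'cap', 'run', 'bed']
Checking which lines start with 'h':
  Line 1: 'fun' -> no
  Line 2: 'tin' -> no
  Line 3: 'cap' -> no
  Line 4: 'run' -> no
  Line 5: 'bed' -> no
Matching lines: []
Count: 0

0


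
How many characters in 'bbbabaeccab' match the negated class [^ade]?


Negated class [^ade] matches any char NOT in {a, d, e}
Scanning 'bbbabaeccab':
  pos 0: 'b' -> MATCH
  pos 1: 'b' -> MATCH
  pos 2: 'b' -> MATCH
  pos 3: 'a' -> no (excluded)
  pos 4: 'b' -> MATCH
  pos 5: 'a' -> no (excluded)
  pos 6: 'e' -> no (excluded)
  pos 7: 'c' -> MATCH
  pos 8: 'c' -> MATCH
  pos 9: 'a' -> no (excluded)
  pos 10: 'b' -> MATCH
Total matches: 7

7


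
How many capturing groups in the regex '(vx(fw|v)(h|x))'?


To count capturing groups, count each '(' that starts a group.
Pattern: '(vx(fw|v)(h|x))'
Walking through the pattern:
  Position 0: '(' -> group #1
  Position 3: '(' -> group #2
  Position 9: '(' -> group #3
Total capturing groups: 3

3


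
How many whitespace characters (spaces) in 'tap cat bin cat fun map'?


\s matches whitespace characters (spaces, tabs, etc.).
Text: 'tap cat bin cat fun map'
This text has 6 words separated by spaces.
Number of spaces = number of words - 1 = 6 - 1 = 5

5


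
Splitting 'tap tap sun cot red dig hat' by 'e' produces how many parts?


Splitting by 'e' breaks the string at each occurrence of the separator.
Text: 'tap tap sun cot red dig hat'
Parts after split:
  Part 1: 'tap tap sun cot r'
  Part 2: 'd dig hat'
Total parts: 2

2


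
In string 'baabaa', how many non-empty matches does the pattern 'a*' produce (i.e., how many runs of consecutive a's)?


Pattern 'a*' matches zero or more a's. We want non-empty runs of consecutive a's.
String: 'baabaa'
Walking through the string to find runs of a's:
  Run 1: positions 1-2 -> 'aa'
  Run 2: positions 4-5 -> 'aa'
Non-empty runs found: ['aa', 'aa']
Count: 2

2


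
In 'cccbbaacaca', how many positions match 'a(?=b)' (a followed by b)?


Lookahead 'a(?=b)' matches 'a' only when followed by 'b'.
String: 'cccbbaacaca'
Checking each position where char is 'a':
  pos 5: 'a' -> no (next='a')
  pos 6: 'a' -> no (next='c')
  pos 8: 'a' -> no (next='c')
Matching positions: []
Count: 0

0


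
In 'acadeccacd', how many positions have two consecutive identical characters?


Looking for consecutive identical characters in 'acadeccacd':
  pos 0-1: 'a' vs 'c' -> different
  pos 1-2: 'c' vs 'a' -> different
  pos 2-3: 'a' vs 'd' -> different
  pos 3-4: 'd' vs 'e' -> different
  pos 4-5: 'e' vs 'c' -> different
  pos 5-6: 'c' vs 'c' -> MATCH ('cc')
  pos 6-7: 'c' vs 'a' -> different
  pos 7-8: 'a' vs 'c' -> different
  pos 8-9: 'c' vs 'd' -> different
Consecutive identical pairs: ['cc']
Count: 1

1


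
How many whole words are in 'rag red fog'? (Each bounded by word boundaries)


Word boundaries (\b) mark the start/end of each word.
Text: 'rag red fog'
Splitting by whitespace:
  Word 1: 'rag'
  Word 2: 'red'
  Word 3: 'fog'
Total whole words: 3

3


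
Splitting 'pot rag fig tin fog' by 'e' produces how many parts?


Splitting by 'e' breaks the string at each occurrence of the separator.
Text: 'pot rag fig tin fog'
Parts after split:
  Part 1: 'pot rag fig tin fog'
Total parts: 1

1


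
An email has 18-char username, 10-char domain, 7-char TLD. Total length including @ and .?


An email address has format: username@domain.tld
Username length: 18
'@' character: 1
Domain length: 10
'.' character: 1
TLD length: 7
Total = 18 + 1 + 10 + 1 + 7 = 37

37


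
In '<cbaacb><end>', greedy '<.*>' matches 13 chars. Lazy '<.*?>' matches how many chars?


Greedy '<.*>' tries to match as MUCH as possible.
Lazy '<.*?>' tries to match as LITTLE as possible.

String: '<cbaacb><end>'
Greedy '<.*>' starts at first '<' and extends to the LAST '>': '<cbaacb><end>' (13 chars)
Lazy '<.*?>' starts at first '<' and stops at the FIRST '>': '<cbaacb>' (8 chars)

8


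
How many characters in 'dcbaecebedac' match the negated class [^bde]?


Negated class [^bde] matches any char NOT in {b, d, e}
Scanning 'dcbaecebedac':
  pos 0: 'd' -> no (excluded)
  pos 1: 'c' -> MATCH
  pos 2: 'b' -> no (excluded)
  pos 3: 'a' -> MATCH
  pos 4: 'e' -> no (excluded)
  pos 5: 'c' -> MATCH
  pos 6: 'e' -> no (excluded)
  pos 7: 'b' -> no (excluded)
  pos 8: 'e' -> no (excluded)
  pos 9: 'd' -> no (excluded)
  pos 10: 'a' -> MATCH
  pos 11: 'c' -> MATCH
Total matches: 5

5


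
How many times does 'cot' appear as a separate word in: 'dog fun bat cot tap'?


Scanning each word for exact match 'cot':
  Word 1: 'dog' -> no
  Word 2: 'fun' -> no
  Word 3: 'bat' -> no
  Word 4: 'cot' -> MATCH
  Word 5: 'tap' -> no
Total matches: 1

1


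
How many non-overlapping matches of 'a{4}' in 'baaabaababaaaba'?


Pattern 'a{4}' matches exactly 4 consecutive a's (greedy, non-overlapping).
String: 'baaabaababaaaba'
Scanning for runs of a's:
  Run at pos 1: 'aaa' (length 3) -> 0 match(es)
  Run at pos 5: 'aa' (length 2) -> 0 match(es)
  Run at pos 8: 'a' (length 1) -> 0 match(es)
  Run at pos 10: 'aaa' (length 3) -> 0 match(es)
  Run at pos 14: 'a' (length 1) -> 0 match(es)
Matches found: []
Total: 0

0


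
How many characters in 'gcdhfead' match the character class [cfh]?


Character class [cfh] matches any of: {c, f, h}
Scanning string 'gcdhfead' character by character:
  pos 0: 'g' -> no
  pos 1: 'c' -> MATCH
  pos 2: 'd' -> no
  pos 3: 'h' -> MATCH
  pos 4: 'f' -> MATCH
  pos 5: 'e' -> no
  pos 6: 'a' -> no
  pos 7: 'd' -> no
Total matches: 3

3


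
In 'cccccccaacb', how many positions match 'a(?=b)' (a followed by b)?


Lookahead 'a(?=b)' matches 'a' only when followed by 'b'.
String: 'cccccccaacb'
Checking each position where char is 'a':
  pos 7: 'a' -> no (next='a')
  pos 8: 'a' -> no (next='c')
Matching positions: []
Count: 0

0


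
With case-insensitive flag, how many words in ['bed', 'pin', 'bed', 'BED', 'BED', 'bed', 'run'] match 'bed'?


Case-insensitive matching: compare each word's lowercase form to 'bed'.
  'bed' -> lower='bed' -> MATCH
  'pin' -> lower='pin' -> no
  'bed' -> lower='bed' -> MATCH
  'BED' -> lower='bed' -> MATCH
  'BED' -> lower='bed' -> MATCH
  'bed' -> lower='bed' -> MATCH
  'run' -> lower='run' -> no
Matches: ['bed', 'bed', 'BED', 'BED', 'bed']
Count: 5

5


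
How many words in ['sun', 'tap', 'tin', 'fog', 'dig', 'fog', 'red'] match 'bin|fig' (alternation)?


Alternation 'bin|fig' matches either 'bin' or 'fig'.
Checking each word:
  'sun' -> no
  'tap' -> no
  'tin' -> no
  'fog' -> no
  'dig' -> no
  'fog' -> no
  'red' -> no
Matches: []
Count: 0

0


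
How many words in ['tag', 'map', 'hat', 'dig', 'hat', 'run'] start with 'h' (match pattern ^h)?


Pattern ^h anchors to start of word. Check which words begin with 'h':
  'tag' -> no
  'map' -> no
  'hat' -> MATCH (starts with 'h')
  'dig' -> no
  'hat' -> MATCH (starts with 'h')
  'run' -> no
Matching words: ['hat', 'hat']
Count: 2

2


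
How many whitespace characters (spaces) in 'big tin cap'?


\s matches whitespace characters (spaces, tabs, etc.).
Text: 'big tin cap'
This text has 3 words separated by spaces.
Number of spaces = number of words - 1 = 3 - 1 = 2

2


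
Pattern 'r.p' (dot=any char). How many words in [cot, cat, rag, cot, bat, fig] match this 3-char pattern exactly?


Pattern 'r.p' means: starts with 'r', any single char, ends with 'p'.
Checking each word (must be exactly 3 chars):
  'cot' (len=3): no
  'cat' (len=3): no
  'rag' (len=3): no
  'cot' (len=3): no
  'bat' (len=3): no
  'fig' (len=3): no
Matching words: []
Total: 0

0


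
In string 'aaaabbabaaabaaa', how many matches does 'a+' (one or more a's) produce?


Pattern 'a+' matches one or more consecutive a's.
String: 'aaaabbabaaabaaa'
Scanning for runs of a:
  Match 1: 'aaaa' (length 4)
  Match 2: 'a' (length 1)
  Match 3: 'aaa' (length 3)
  Match 4: 'aaa' (length 3)
Total matches: 4

4


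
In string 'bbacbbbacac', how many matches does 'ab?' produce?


Pattern 'ab?' matches 'a' optionally followed by 'b'.
String: 'bbacbbbacac'
Scanning left to right for 'a' then checking next char:
  Match 1: 'a' (a not followed by b)
  Match 2: 'a' (a not followed by b)
  Match 3: 'a' (a not followed by b)
Total matches: 3

3


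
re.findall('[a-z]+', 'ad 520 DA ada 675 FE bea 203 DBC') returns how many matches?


Pattern '[a-z]+' finds one or more lowercase letters.
Text: 'ad 520 DA ada 675 FE bea 203 DBC'
Scanning for matches:
  Match 1: 'ad'
  Match 2: 'ada'
  Match 3: 'bea'
Total matches: 3

3


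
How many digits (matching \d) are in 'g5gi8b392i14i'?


\d matches any digit 0-9.
Scanning 'g5gi8b392i14i':
  pos 1: '5' -> DIGIT
  pos 4: '8' -> DIGIT
  pos 6: '3' -> DIGIT
  pos 7: '9' -> DIGIT
  pos 8: '2' -> DIGIT
  pos 10: '1' -> DIGIT
  pos 11: '4' -> DIGIT
Digits found: ['5', '8', '3', '9', '2', '1', '4']
Total: 7

7


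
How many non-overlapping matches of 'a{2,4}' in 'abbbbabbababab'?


Pattern 'a{2,4}' matches between 2 and 4 consecutive a's (greedy).
String: 'abbbbabbababab'
Finding runs of a's and applying greedy matching:
  Run at pos 0: 'a' (length 1)
  Run at pos 5: 'a' (length 1)
  Run at pos 8: 'a' (length 1)
  Run at pos 10: 'a' (length 1)
  Run at pos 12: 'a' (length 1)
Matches: []
Count: 0

0


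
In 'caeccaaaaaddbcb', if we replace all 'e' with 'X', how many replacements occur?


re.sub('e', 'X', text) replaces every occurrence of 'e' with 'X'.
Text: 'caeccaaaaaddbcb'
Scanning for 'e':
  pos 2: 'e' -> replacement #1
Total replacements: 1

1


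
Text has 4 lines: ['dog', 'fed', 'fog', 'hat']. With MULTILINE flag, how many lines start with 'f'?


With MULTILINE flag, ^ matches the start of each line.
Lines: ['dog', 'fed', 'fog', 'hat']
Checking which lines start with 'f':
  Line 1: 'dog' -> no
  Line 2: 'fed' -> MATCH
  Line 3: 'fog' -> MATCH
  Line 4: 'hat' -> no
Matching lines: ['fed', 'fog']
Count: 2

2


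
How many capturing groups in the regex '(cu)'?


To count capturing groups, count each '(' that starts a group.
Pattern: '(cu)'
Walking through the pattern:
  Position 0: '(' -> group #1
Total capturing groups: 1

1


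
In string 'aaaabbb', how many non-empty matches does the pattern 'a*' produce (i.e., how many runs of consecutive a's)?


Pattern 'a*' matches zero or more a's. We want non-empty runs of consecutive a's.
String: 'aaaabbb'
Walking through the string to find runs of a's:
  Run 1: positions 0-3 -> 'aaaa'
Non-empty runs found: ['aaaa']
Count: 1

1


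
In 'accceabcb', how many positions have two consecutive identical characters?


Looking for consecutive identical characters in 'accceabcb':
  pos 0-1: 'a' vs 'c' -> different
  pos 1-2: 'c' vs 'c' -> MATCH ('cc')
  pos 2-3: 'c' vs 'c' -> MATCH ('cc')
  pos 3-4: 'c' vs 'e' -> different
  pos 4-5: 'e' vs 'a' -> different
  pos 5-6: 'a' vs 'b' -> different
  pos 6-7: 'b' vs 'c' -> different
  pos 7-8: 'c' vs 'b' -> different
Consecutive identical pairs: ['cc', 'cc']
Count: 2

2


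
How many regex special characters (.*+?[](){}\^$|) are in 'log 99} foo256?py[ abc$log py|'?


Regex special characters are: . * + ? [ ] ( ) { } \ ^ $ |
Scanning 'log 99} foo256?py[ abc$log py|':
  pos 6: '}' -> SPECIAL
  pos 14: '?' -> SPECIAL
  pos 17: '[' -> SPECIAL
  pos 22: '$' -> SPECIAL
  pos 29: '|' -> SPECIAL
Special chars found: ['}', '?', '[', '$', '|']
Total: 5

5


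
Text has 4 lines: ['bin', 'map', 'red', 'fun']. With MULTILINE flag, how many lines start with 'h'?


With MULTILINE flag, ^ matches the start of each line.
Lines: ['bin', 'map', 'red', 'fun']
Checking which lines start with 'h':
  Line 1: 'bin' -> no
  Line 2: 'map' -> no
  Line 3: 'red' -> no
  Line 4: 'fun' -> no
Matching lines: []
Count: 0

0


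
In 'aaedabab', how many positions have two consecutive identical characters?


Looking for consecutive identical characters in 'aaedabab':
  pos 0-1: 'a' vs 'a' -> MATCH ('aa')
  pos 1-2: 'a' vs 'e' -> different
  pos 2-3: 'e' vs 'd' -> different
  pos 3-4: 'd' vs 'a' -> different
  pos 4-5: 'a' vs 'b' -> different
  pos 5-6: 'b' vs 'a' -> different
  pos 6-7: 'a' vs 'b' -> different
Consecutive identical pairs: ['aa']
Count: 1

1


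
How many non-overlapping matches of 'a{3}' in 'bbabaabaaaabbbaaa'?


Pattern 'a{3}' matches exactly 3 consecutive a's (greedy, non-overlapping).
String: 'bbabaabaaaabbbaaa'
Scanning for runs of a's:
  Run at pos 2: 'a' (length 1) -> 0 match(es)
  Run at pos 4: 'aa' (length 2) -> 0 match(es)
  Run at pos 7: 'aaaa' (length 4) -> 1 match(es)
  Run at pos 14: 'aaa' (length 3) -> 1 match(es)
Matches found: ['aaa', 'aaa']
Total: 2

2


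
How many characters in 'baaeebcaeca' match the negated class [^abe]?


Negated class [^abe] matches any char NOT in {a, b, e}
Scanning 'baaeebcaeca':
  pos 0: 'b' -> no (excluded)
  pos 1: 'a' -> no (excluded)
  pos 2: 'a' -> no (excluded)
  pos 3: 'e' -> no (excluded)
  pos 4: 'e' -> no (excluded)
  pos 5: 'b' -> no (excluded)
  pos 6: 'c' -> MATCH
  pos 7: 'a' -> no (excluded)
  pos 8: 'e' -> no (excluded)
  pos 9: 'c' -> MATCH
  pos 10: 'a' -> no (excluded)
Total matches: 2

2


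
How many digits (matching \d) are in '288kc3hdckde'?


\d matches any digit 0-9.
Scanning '288kc3hdckde':
  pos 0: '2' -> DIGIT
  pos 1: '8' -> DIGIT
  pos 2: '8' -> DIGIT
  pos 5: '3' -> DIGIT
Digits found: ['2', '8', '8', '3']
Total: 4

4


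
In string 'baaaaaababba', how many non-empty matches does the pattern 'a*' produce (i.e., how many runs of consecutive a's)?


Pattern 'a*' matches zero or more a's. We want non-empty runs of consecutive a's.
String: 'baaaaaababba'
Walking through the string to find runs of a's:
  Run 1: positions 1-6 -> 'aaaaaa'
  Run 2: positions 8-8 -> 'a'
  Run 3: positions 11-11 -> 'a'
Non-empty runs found: ['aaaaaa', 'a', 'a']
Count: 3

3


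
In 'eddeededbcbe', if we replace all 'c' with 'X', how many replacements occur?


re.sub('c', 'X', text) replaces every occurrence of 'c' with 'X'.
Text: 'eddeededbcbe'
Scanning for 'c':
  pos 9: 'c' -> replacement #1
Total replacements: 1

1


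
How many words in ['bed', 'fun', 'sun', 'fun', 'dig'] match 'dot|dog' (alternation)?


Alternation 'dot|dog' matches either 'dot' or 'dog'.
Checking each word:
  'bed' -> no
  'fun' -> no
  'sun' -> no
  'fun' -> no
  'dig' -> no
Matches: []
Count: 0

0


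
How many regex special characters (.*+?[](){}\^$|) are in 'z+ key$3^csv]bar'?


Regex special characters are: . * + ? [ ] ( ) { } \ ^ $ |
Scanning 'z+ key$3^csv]bar':
  pos 1: '+' -> SPECIAL
  pos 6: '$' -> SPECIAL
  pos 8: '^' -> SPECIAL
  pos 12: ']' -> SPECIAL
Special chars found: ['+', '$', '^', ']']
Total: 4

4


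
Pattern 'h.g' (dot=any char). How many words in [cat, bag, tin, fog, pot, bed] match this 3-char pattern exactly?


Pattern 'h.g' means: starts with 'h', any single char, ends with 'g'.
Checking each word (must be exactly 3 chars):
  'cat' (len=3): no
  'bag' (len=3): no
  'tin' (len=3): no
  'fog' (len=3): no
  'pot' (len=3): no
  'bed' (len=3): no
Matching words: []
Total: 0

0


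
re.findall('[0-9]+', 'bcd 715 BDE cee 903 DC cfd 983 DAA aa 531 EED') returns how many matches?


Pattern '[0-9]+' finds one or more digits.
Text: 'bcd 715 BDE cee 903 DC cfd 983 DAA aa 531 EED'
Scanning for matches:
  Match 1: '715'
  Match 2: '903'
  Match 3: '983'
  Match 4: '531'
Total matches: 4

4


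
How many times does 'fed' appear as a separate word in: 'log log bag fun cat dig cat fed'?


Scanning each word for exact match 'fed':
  Word 1: 'log' -> no
  Word 2: 'log' -> no
  Word 3: 'bag' -> no
  Word 4: 'fun' -> no
  Word 5: 'cat' -> no
  Word 6: 'dig' -> no
  Word 7: 'cat' -> no
  Word 8: 'fed' -> MATCH
Total matches: 1

1


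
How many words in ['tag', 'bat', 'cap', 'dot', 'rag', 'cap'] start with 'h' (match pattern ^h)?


Pattern ^h anchors to start of word. Check which words begin with 'h':
  'tag' -> no
  'bat' -> no
  'cap' -> no
  'dot' -> no
  'rag' -> no
  'cap' -> no
Matching words: []
Count: 0

0


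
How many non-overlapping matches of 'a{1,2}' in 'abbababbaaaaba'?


Pattern 'a{1,2}' matches between 1 and 2 consecutive a's (greedy).
String: 'abbababbaaaaba'
Finding runs of a's and applying greedy matching:
  Run at pos 0: 'a' (length 1)
  Run at pos 3: 'a' (length 1)
  Run at pos 5: 'a' (length 1)
  Run at pos 8: 'aaaa' (length 4)
  Run at pos 13: 'a' (length 1)
Matches: ['a', 'a', 'a', 'aa', 'aa', 'a']
Count: 6

6


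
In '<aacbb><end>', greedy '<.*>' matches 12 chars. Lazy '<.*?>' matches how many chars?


Greedy '<.*>' tries to match as MUCH as possible.
Lazy '<.*?>' tries to match as LITTLE as possible.

String: '<aacbb><end>'
Greedy '<.*>' starts at first '<' and extends to the LAST '>': '<aacbb><end>' (12 chars)
Lazy '<.*?>' starts at first '<' and stops at the FIRST '>': '<aacbb>' (7 chars)

7


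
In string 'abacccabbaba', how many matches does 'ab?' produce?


Pattern 'ab?' matches 'a' optionally followed by 'b'.
String: 'abacccabbaba'
Scanning left to right for 'a' then checking next char:
  Match 1: 'ab' (a followed by b)
  Match 2: 'a' (a not followed by b)
  Match 3: 'ab' (a followed by b)
  Match 4: 'ab' (a followed by b)
  Match 5: 'a' (a not followed by b)
Total matches: 5

5


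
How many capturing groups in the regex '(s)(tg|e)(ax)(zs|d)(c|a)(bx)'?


To count capturing groups, count each '(' that starts a group.
Pattern: '(s)(tg|e)(ax)(zs|d)(c|a)(bx)'
Walking through the pattern:
  Position 0: '(' -> group #1
  Position 3: '(' -> group #2
  Position 9: '(' -> group #3
  Position 13: '(' -> group #4
  Position 19: '(' -> group #5
  Position 24: '(' -> group #6
Total capturing groups: 6

6


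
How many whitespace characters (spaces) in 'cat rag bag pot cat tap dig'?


\s matches whitespace characters (spaces, tabs, etc.).
Text: 'cat rag bag pot cat tap dig'
This text has 7 words separated by spaces.
Number of spaces = number of words - 1 = 7 - 1 = 6

6
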